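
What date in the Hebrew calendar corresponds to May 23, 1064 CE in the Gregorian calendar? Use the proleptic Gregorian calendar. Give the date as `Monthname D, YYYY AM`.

Both dates share Julian Day Number 2109821; in the Hebrew calendar that is 28 Iyar 4824 AM.

Iyar 28, 4824 AM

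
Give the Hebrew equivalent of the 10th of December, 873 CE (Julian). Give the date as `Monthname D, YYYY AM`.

The source date corresponds to 14 December 873 in the proleptic Gregorian calendar (JDN 2040265).
That day falls on 16 Tevet 4634 AM in the Hebrew calendar.

Tevet 16, 4634 AM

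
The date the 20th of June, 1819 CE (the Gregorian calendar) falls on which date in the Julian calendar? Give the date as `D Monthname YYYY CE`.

At this point the Julian calendar is 12 days behind the Gregorian.
20 June 1819 Gregorian − 12 days → 8 June 1819 Julian.

8 June 1819 CE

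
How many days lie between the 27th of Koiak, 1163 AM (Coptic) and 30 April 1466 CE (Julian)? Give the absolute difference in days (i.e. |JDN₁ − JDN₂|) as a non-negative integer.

7068

JDN of the first date = 2249566.
JDN of the second date = 2256634.
|2256634 − 2249566| = 7068.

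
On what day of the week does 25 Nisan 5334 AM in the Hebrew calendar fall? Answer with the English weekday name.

Friday

In the proleptic Gregorian calendar this is 26 April 1574 (JDN 2296067).
JDN 2296067 mod 7 = 4, and JDN 0 was a Monday, so this is a Friday.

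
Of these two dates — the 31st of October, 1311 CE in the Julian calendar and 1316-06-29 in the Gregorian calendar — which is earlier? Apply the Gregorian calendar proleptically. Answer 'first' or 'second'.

first

The two dates have Julian Day Numbers 2200204 and 2201899 respectively.
Since 2200204 < 2201899, the first date comes first.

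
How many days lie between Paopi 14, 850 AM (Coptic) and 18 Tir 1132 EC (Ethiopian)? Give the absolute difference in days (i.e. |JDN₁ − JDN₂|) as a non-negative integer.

2286

First date → JDN 2135170; second date → JDN 2137456.
The interval is |2135170 − 2137456| = 2286 days.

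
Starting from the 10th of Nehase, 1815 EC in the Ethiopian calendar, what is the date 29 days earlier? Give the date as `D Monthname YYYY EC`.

JDN of the 10th of Nehase, 1815 EC = 2387123.
2387123 − 29 = 2387094.
JDN 2387094 in the Ethiopian calendar is 11 Hamle 1815 EC.

11 Hamle 1815 EC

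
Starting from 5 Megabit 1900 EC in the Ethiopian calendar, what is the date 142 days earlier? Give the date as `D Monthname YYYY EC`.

13 Tikimt 1900 EC

The starting date is JDN 2418015; 2418015 − 142 = 2417873.
JDN 2417873 corresponds to 13 Tikimt 1900 EC.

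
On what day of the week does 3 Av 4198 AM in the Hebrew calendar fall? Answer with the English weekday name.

Sunday

This is JDN 1881228 (11 July 438 Gregorian).
1881228 ≡ 6 (mod 7); counting from Monday = 0 gives Sunday.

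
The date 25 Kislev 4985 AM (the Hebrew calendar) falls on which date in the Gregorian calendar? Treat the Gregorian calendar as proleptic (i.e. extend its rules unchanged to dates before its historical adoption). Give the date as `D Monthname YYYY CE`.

Both dates share Julian Day Number 2168466; in the Gregorian calendar that is 15 December 1224 CE.

15 December 1224 CE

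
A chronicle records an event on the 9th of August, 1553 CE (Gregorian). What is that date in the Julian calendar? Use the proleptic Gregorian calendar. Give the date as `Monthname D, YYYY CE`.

At this point the Julian calendar is 10 days behind the Gregorian.
9 August 1553 Gregorian − 10 days → 30 July 1553 Julian.

July 30, 1553 CE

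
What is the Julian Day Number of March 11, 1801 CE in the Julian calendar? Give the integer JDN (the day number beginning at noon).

In the Gregorian calendar the same day is 23 March 1801.
JDN 2451545 is 1 January 2000 CE (Gregorian); the target day is −72602 days from there, so JDN = 2378943.

2378943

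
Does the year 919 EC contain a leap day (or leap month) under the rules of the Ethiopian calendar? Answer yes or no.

919 mod 4 = 3; in the Ethiopian calendar a year is leap when year mod 4 = 3, so it is a leap year.

yes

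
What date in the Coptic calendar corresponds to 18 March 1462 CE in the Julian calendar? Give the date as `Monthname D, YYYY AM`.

Paremhat 22, 1178 AM

Julian Day Number of the source date = 2255130.
Converting JDN 2255130 to the Coptic calendar gives 22 Paremhat 1178 AM.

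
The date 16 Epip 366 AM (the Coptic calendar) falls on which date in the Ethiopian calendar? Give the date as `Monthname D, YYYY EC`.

Julian Day Number of the source date = 1958661.
Converting JDN 1958661 to the Ethiopian calendar gives 16 Hamle 642 EC.

Hamle 16, 642 EC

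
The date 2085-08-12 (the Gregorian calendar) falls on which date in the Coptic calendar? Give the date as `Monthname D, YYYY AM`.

Mesori 6, 1801 AM

Both dates share Julian Day Number 2482815; in the Coptic calendar that is 6 Mesori 1801 AM.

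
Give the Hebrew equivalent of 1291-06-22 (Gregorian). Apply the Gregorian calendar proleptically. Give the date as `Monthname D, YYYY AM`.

Both dates share Julian Day Number 2192761; in the Hebrew calendar that is 16 Tammuz 5051 AM.

Tammuz 16, 5051 AM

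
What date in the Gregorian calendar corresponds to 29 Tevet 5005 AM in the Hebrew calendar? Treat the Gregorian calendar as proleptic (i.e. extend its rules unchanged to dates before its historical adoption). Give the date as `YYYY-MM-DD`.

Both dates share Julian Day Number 2175793; in the Gregorian calendar that is 6 January 1245 CE.

1245-01-06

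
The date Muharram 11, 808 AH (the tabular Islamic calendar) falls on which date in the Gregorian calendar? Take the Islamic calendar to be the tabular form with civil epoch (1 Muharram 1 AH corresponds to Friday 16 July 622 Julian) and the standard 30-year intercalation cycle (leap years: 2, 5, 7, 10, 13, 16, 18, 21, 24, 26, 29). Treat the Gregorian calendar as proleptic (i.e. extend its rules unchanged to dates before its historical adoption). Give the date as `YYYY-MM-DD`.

1405-07-18

Both dates share Julian Day Number 2234424; in the Gregorian calendar that is 18 July 1405 CE.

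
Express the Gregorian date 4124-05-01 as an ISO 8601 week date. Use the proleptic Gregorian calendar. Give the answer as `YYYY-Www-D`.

4124-W18-1

The weekday is Monday (ISO weekday 1).
That Monday belongs to ISO week 18 of ISO year 4124.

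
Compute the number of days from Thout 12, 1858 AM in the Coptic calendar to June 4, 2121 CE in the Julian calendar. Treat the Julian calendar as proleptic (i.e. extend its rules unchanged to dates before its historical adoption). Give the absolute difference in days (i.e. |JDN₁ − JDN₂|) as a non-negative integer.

7402

JDN of the first date = 2503310.
JDN of the second date = 2495908.
|2495908 − 2503310| = 7402.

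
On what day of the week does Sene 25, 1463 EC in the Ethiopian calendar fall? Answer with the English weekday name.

Wednesday

Equivalently 28 June 1471 Gregorian, JDN 2258510.
JDN 2258510 mod 7 = 2, and JDN 0 was a Monday, so this is a Wednesday.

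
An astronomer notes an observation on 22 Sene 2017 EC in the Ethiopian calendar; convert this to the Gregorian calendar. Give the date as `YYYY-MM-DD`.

Both dates share Julian Day Number 2460856; in the Gregorian calendar that is 29 June 2025 CE.

2025-06-29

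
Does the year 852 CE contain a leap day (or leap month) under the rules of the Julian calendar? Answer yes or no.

852 mod 4 = 0, so it is a leap year in the Julian calendar.

yes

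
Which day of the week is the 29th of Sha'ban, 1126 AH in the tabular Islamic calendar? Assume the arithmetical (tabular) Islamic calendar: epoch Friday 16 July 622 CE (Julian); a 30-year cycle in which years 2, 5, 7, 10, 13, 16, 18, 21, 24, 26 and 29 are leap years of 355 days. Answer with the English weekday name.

Sunday

In the Gregorian calendar this is 9 September 1714 (JDN 2347337).
2347337 ≡ 6 (mod 7); counting from Monday = 0 gives Sunday.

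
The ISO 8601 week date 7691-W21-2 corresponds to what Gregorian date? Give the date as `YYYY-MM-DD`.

ISO week 1 of 7691 is the week containing the first Thursday of 7691.
Week 21, day 2 (Tuesday) lands on 7691-05-22.

7691-05-22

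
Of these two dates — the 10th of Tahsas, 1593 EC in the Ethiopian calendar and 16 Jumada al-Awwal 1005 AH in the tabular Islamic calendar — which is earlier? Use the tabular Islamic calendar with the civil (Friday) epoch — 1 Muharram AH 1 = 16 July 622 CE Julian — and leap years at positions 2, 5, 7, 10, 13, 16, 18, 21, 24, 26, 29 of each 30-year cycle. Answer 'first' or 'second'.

The two dates have Julian Day Numbers 2305798 and 2304357 respectively.
Since 2304357 < 2305798, the second date comes first.

second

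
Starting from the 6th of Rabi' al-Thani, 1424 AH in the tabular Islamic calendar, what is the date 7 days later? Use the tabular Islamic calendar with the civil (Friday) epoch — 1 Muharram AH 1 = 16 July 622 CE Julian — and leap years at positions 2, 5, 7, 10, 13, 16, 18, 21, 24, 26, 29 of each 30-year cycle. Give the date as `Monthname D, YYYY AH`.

Rabi' al-Thani 13, 1424 AH

The starting date is JDN 2452798; 2452798 + 7 = 2452805.
JDN 2452805 corresponds to Rabi' al-Thani 13, 1424 AH.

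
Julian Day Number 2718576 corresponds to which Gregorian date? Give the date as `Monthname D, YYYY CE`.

Counting from JDN 2299161 = 15 Oct 1582 gives an offset of 419415 days.

February 9, 2731 CE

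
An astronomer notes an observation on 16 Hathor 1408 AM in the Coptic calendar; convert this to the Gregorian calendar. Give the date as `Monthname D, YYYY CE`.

November 23, 1691 CE

Julian Day Number of the source date = 2339012.
Converting JDN 2339012 to the Gregorian calendar gives 23 November 1691 CE.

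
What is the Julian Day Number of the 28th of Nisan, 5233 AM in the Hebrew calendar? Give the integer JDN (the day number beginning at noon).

2259187

Equivalently 5 May 1473 (proleptic Gregorian).
JDN 2451545 is 1 January 2000 CE (Gregorian); the target day is −192358 days from there, so JDN = 2259187.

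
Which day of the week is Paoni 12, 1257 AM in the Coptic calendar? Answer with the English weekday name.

This is JDN 2284065 (16 June 1541 Gregorian).
2284065 ≡ 0 (mod 7); counting from Monday = 0 gives Monday.

Monday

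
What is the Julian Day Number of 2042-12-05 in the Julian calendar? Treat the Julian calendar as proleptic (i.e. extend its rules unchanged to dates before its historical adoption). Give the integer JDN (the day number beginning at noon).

2467237

Equivalently 18 December 2042 (Gregorian).
JDN 2400001 is 17 November 1858 CE (Gregorian), MJD 0; the target day is +67236 days from there, so JDN = 2467237.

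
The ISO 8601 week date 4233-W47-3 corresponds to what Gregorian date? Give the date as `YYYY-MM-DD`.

ISO week 1 of 4233 is the week containing the first Thursday of 4233.
Week 47, day 3 (Wednesday) lands on 4233-11-20.

4233-11-20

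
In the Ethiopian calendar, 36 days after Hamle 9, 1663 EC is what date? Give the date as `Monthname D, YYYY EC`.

JDN of Hamle 9, 1663 EC = 2331574.
2331574 + 36 = 2331610.
JDN 2331610 in the Ethiopian calendar is Nehase 15, 1663 EC.

Nehase 15, 1663 EC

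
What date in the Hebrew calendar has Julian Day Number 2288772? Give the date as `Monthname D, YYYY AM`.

The proleptic Gregorian equivalent of JDN 2288772 is 6 May 1554.
In the Hebrew calendar that day is Iyar 24, 5314 AM.

Iyar 24, 5314 AM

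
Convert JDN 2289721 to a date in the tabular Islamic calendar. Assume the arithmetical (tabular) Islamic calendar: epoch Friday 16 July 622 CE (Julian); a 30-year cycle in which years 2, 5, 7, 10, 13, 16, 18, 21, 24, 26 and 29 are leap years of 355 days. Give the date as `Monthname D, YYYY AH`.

Muharram 27, 964 AH

The proleptic Gregorian equivalent of JDN 2289721 is 10 December 1556.
In the tabular Islamic calendar that day is Muharram 27, 964 AH.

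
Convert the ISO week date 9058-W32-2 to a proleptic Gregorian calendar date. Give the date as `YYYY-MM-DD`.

ISO week 1 of 9058 is the week containing the first Thursday of 9058.
Week 32, day 2 (Tuesday) lands on 9058-08-10.

9058-08-10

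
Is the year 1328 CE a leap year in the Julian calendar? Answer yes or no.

1328 mod 4 = 0, so it is a leap year in the Julian calendar.

yes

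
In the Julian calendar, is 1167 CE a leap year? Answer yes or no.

1167 mod 4 = 3, so it is a common year in the Julian calendar.

no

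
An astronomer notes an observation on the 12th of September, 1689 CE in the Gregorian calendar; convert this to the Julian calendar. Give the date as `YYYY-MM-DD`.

1689-09-02

For dates in this range the Gregorian date is 10 days ahead of the Julian.
12 September 1689 Gregorian − 10 days → 2 September 1689 Julian.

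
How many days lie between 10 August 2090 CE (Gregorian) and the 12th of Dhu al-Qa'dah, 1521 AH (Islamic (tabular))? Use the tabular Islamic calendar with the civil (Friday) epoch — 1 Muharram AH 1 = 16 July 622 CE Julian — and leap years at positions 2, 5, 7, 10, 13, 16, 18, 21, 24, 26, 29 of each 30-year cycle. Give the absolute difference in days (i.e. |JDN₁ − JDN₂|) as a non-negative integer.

JDN of the first date = 2484639.
JDN of the second date = 2487383.
|2487383 − 2484639| = 2744.

2744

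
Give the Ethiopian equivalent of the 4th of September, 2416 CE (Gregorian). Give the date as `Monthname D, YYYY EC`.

Both dates share Julian Day Number 2603733; in the Ethiopian calendar that is 26 Nehase 2408 EC.

Nehase 26, 2408 EC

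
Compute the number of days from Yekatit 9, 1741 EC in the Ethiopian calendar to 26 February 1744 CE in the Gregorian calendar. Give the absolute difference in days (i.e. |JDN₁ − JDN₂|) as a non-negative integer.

1815

JDN of the first date = 2359914.
JDN of the second date = 2358099.
|2358099 − 2359914| = 1815.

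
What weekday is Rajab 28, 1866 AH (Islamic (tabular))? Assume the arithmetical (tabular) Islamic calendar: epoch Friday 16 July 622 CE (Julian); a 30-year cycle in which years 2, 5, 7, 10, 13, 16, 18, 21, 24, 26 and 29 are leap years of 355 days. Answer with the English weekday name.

Tuesday

Equivalently 27 July 2432 Gregorian, JDN 2609538.
JDN 2609538 mod 7 = 1, and JDN 0 was a Monday, so this is a Tuesday.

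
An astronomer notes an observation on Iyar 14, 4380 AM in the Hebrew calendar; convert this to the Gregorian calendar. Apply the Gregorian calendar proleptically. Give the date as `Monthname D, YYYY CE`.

Both dates share Julian Day Number 1947626; in the Gregorian calendar that is 26 April 620 CE.

April 26, 620 CE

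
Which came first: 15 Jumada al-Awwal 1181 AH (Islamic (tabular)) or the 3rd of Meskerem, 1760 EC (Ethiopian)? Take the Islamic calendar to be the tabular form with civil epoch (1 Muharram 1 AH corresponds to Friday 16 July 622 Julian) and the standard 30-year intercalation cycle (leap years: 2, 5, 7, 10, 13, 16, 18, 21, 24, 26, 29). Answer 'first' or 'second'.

First date → JDN 2366725; second date → JDN 2366698.
JDN 2366698 < JDN 2366725, so the second date is earlier.

second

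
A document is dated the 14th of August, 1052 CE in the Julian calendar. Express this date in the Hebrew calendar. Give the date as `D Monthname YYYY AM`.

The source date corresponds to 20 August 1052 in the proleptic Gregorian calendar (JDN 2105527).
That day falls on 15 Elul 4812 AM in the Hebrew calendar.

15 Elul 4812 AM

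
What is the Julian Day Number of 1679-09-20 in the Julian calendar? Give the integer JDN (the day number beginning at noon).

In the Gregorian calendar the same day is 30 September 1679.
JDN 2451545 is 1 January 2000 CE (Gregorian); the target day is −116970 days from there, so JDN = 2334575.

2334575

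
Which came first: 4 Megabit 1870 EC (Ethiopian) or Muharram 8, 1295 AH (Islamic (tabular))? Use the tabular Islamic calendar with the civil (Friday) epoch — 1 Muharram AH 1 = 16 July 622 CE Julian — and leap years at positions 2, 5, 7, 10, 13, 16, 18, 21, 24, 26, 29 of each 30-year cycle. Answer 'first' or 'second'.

second

First date → JDN 2407056; second date → JDN 2406997.
JDN 2406997 < JDN 2407056, so the second date is earlier.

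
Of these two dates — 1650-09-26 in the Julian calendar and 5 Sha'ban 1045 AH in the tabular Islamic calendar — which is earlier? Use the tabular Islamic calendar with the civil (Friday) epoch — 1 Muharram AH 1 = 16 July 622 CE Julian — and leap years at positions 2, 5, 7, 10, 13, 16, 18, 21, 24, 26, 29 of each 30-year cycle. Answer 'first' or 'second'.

second

Converting both to JDN: 2323989 vs 2318610; the smaller is the second.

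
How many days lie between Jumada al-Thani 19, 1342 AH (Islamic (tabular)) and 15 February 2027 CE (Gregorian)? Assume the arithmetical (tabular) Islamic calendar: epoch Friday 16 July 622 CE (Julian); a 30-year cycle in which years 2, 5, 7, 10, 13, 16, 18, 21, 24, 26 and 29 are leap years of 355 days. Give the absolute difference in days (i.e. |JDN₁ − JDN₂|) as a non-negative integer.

37640

JDN of the first date = 2423812.
JDN of the second date = 2461452.
|2461452 − 2423812| = 37640.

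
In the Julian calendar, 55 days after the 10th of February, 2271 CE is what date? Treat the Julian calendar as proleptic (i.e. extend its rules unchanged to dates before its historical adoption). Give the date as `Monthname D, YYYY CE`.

April 6, 2271 CE

The starting date is JDN 2550581; 2550581 + 55 = 2550636.
JDN 2550636 corresponds to April 6, 2271 CE.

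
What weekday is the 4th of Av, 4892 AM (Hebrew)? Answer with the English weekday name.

Monday

In the proleptic Gregorian calendar this is 25 July 1132 (JDN 2134720).
2134720 ≡ 0 (mod 7); counting from Monday = 0 gives Monday.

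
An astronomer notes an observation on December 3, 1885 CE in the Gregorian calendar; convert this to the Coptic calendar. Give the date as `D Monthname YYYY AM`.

Julian Day Number of the source date = 2409879.
Converting JDN 2409879 to the Coptic calendar gives 25 Hathor 1602 AM.

25 Hathor 1602 AM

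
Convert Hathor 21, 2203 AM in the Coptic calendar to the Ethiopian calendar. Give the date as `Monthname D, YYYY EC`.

The source date corresponds to 3 December 2486 in the Gregorian calendar (JDN 2629390).
That day falls on 21 Hidar 2479 EC in the Ethiopian calendar.

Hidar 21, 2479 EC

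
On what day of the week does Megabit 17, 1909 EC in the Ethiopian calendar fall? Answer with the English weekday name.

Monday

This is JDN 2421314 (26 March 1917 Gregorian).
Since JDN mod 7 = 0 (0 = Monday), the day is Monday.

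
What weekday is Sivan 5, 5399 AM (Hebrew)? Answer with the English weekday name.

Equivalently 7 June 1639 Gregorian, JDN 2319850.
Since JDN mod 7 = 1 (0 = Monday), the day is Tuesday.

Tuesday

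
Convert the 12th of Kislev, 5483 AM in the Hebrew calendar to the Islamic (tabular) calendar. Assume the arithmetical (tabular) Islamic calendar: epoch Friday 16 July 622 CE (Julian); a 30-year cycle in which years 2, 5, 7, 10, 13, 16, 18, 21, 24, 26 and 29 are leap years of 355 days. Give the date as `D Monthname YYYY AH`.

11 Safar 1135 AH

The source date corresponds to 21 November 1722 in the Gregorian calendar (JDN 2350332).
That day falls on 11 Safar 1135 AH in the tabular Islamic calendar.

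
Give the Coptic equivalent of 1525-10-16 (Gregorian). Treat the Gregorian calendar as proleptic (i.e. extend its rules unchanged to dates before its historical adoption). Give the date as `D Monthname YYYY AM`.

9 Paopi 1242 AM

Julian Day Number of the source date = 2278343.
Converting JDN 2278343 to the Coptic calendar gives 9 Paopi 1242 AM.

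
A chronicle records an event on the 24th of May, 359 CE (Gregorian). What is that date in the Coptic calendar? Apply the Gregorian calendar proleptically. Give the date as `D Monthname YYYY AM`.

28 Pashons 75 AM

Both dates share Julian Day Number 1852325; in the Coptic calendar that is 28 Pashons 75 AM.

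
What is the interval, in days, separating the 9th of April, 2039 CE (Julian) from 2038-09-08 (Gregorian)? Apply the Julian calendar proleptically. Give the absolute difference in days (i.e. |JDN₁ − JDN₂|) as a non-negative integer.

226

JDN of the first date = 2465901.
JDN of the second date = 2465675.
|2465675 − 2465901| = 226.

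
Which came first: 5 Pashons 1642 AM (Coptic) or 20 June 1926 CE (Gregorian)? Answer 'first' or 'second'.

Converting both to JDN: 2424649 vs 2424687; the smaller is the first.

first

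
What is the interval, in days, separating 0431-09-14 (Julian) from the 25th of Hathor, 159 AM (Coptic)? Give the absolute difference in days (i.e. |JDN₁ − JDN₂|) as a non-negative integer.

First date → JDN 1878737; second date → JDN 1882823.
The interval is |1878737 − 1882823| = 4086 days.

4086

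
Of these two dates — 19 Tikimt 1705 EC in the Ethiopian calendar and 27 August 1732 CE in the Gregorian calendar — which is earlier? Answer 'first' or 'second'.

Converting both to JDN: 2346655 vs 2353899; the smaller is the first.

first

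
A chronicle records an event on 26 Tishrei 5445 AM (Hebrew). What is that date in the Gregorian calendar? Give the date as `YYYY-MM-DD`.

Both dates share Julian Day Number 2336406; in the Gregorian calendar that is 4 October 1684 CE.

1684-10-04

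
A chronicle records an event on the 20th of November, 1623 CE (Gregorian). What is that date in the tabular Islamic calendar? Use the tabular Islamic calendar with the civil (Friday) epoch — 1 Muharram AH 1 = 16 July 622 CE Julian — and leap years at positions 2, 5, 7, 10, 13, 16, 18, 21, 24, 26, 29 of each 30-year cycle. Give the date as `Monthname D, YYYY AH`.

Muharram 27, 1033 AH

Julian Day Number of the source date = 2314172.
Converting JDN 2314172 to the tabular Islamic calendar gives 27 Muharram 1033 AH.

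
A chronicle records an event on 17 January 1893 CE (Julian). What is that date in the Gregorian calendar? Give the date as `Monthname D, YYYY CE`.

For dates in this range the Gregorian date is 12 days ahead of the Julian.
17 January 1893 Julian + 12 days → 29 January 1893 Gregorian.

January 29, 1893 CE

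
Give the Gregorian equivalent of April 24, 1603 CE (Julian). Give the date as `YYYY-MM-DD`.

1603-05-04

At this point the Julian calendar is 10 days behind the Gregorian.
24 April 1603 Julian + 10 days → 4 May 1603 Gregorian.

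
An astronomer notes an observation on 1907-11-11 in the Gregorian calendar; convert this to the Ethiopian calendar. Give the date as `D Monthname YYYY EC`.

1 Hidar 1900 EC

Both dates share Julian Day Number 2417891; in the Ethiopian calendar that is 1 Hidar 1900 EC.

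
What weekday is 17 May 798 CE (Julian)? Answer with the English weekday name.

Thursday

This is JDN 2012664 (21 May 798 Gregorian).
2012664 ≡ 3 (mod 7); counting from Monday = 0 gives Thursday.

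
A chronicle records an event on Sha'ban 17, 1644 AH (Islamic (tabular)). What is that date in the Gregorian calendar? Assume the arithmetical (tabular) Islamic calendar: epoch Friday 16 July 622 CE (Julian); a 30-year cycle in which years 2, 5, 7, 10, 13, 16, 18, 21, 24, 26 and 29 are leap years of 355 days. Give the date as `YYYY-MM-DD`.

2217-03-26

Both dates share Julian Day Number 2530887; in the Gregorian calendar that is 26 March 2217 CE.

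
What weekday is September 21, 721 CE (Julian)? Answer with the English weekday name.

Equivalently 25 September 721 Gregorian, JDN 1984667.
Since JDN mod 7 = 6 (0 = Monday), the day is Sunday.

Sunday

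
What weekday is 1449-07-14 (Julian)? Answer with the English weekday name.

Monday

In the proleptic Gregorian calendar this is 23 July 1449 (JDN 2250500).
Since JDN mod 7 = 0 (0 = Monday), the day is Monday.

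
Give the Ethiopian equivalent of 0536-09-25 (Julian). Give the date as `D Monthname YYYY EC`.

Julian Day Number of the source date = 1917100.
Converting JDN 1917100 to the Ethiopian calendar gives 28 Meskerem 529 EC.

28 Meskerem 529 EC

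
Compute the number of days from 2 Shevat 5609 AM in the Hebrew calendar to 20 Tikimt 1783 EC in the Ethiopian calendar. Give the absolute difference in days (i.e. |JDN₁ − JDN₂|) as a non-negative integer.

21273

First date → JDN 2396418; second date → JDN 2375145.
The interval is |2396418 − 2375145| = 21273 days.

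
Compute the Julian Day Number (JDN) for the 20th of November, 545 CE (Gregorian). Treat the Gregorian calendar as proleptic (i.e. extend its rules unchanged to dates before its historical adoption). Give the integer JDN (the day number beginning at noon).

JDN 2451545 is 1 January 2000 CE (Gregorian); the target day is −531104 days from there, so JDN = 1920441.

1920441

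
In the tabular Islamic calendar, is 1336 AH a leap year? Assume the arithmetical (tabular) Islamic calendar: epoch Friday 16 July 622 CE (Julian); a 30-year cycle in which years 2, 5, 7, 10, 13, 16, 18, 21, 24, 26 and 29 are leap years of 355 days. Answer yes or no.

Year 1336 AH is year 16 of its 30-year cycle; leap positions are 2, 5, 7, 10, 13, 16, 18, 21, 24, 26, 29, so it is a leap year (355 days).

yes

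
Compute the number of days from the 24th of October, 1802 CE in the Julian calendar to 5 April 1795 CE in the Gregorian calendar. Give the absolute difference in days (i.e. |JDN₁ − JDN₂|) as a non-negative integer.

2770

First date → JDN 2379535; second date → JDN 2376765.
The interval is |2379535 − 2376765| = 2770 days.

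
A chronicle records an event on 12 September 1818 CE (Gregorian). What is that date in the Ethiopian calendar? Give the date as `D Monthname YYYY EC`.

Julian Day Number of the source date = 2385325.
Converting JDN 2385325 to the Ethiopian calendar gives 3 Meskerem 1811 EC.

3 Meskerem 1811 EC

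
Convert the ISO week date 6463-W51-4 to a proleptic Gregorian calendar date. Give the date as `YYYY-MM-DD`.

ISO week 1 of 6463 is the week containing the first Thursday of 6463.
Week 51, day 4 (Thursday) lands on 6463-12-20.

6463-12-20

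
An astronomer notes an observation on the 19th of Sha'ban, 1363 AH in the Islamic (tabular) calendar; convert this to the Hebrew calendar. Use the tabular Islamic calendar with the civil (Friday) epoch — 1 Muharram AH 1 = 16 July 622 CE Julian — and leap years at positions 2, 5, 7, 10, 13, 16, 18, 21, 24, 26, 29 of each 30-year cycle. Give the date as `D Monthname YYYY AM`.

20 Av 5704 AM

Julian Day Number of the source date = 2431312.
Converting JDN 2431312 to the Hebrew calendar gives 20 Av 5704 AM.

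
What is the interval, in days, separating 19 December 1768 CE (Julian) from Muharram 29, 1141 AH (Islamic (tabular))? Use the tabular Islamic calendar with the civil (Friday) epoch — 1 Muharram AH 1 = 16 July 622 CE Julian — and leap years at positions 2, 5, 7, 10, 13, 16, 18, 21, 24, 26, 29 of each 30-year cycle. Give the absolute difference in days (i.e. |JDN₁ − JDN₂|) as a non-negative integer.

14727

First date → JDN 2367173; second date → JDN 2352446.
The interval is |2367173 − 2352446| = 14727 days.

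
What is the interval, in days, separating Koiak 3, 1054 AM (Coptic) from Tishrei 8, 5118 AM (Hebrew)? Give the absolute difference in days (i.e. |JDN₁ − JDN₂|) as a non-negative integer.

7238

JDN of the first date = 2209730.
JDN of the second date = 2216968.
|2216968 − 2209730| = 7238.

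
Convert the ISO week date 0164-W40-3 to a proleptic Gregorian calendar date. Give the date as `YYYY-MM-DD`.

0164-10-03

ISO week 1 of 164 is the week containing the first Thursday of 164.
Week 40, day 3 (Wednesday) lands on 0164-10-03.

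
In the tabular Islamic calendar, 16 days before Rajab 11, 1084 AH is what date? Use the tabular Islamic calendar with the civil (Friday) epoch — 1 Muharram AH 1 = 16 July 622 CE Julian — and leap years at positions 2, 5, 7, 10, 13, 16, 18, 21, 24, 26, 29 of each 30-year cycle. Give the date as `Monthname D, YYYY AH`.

Jumada al-Thani 24, 1084 AH

Counting 16 days back from JDN 2332406 reaches JDN 2332390, which is Jumada al-Thani 24, 1084 AH.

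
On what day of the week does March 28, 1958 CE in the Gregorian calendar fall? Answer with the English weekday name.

Friday

JDN 2436291 mod 7 = 4, and JDN 0 was a Monday, so this is a Friday.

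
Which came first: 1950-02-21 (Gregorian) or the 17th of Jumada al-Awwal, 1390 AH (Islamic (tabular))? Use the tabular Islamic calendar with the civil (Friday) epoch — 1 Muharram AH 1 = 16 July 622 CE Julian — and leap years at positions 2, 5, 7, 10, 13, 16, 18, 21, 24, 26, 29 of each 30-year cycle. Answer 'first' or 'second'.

first

First date → JDN 2433334; second date → JDN 2440789.
JDN 2433334 < JDN 2440789, so the first date is earlier.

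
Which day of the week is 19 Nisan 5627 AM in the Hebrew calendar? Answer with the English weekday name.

In the Gregorian calendar this is 24 April 1867 (JDN 2403081).
2403081 ≡ 2 (mod 7); counting from Monday = 0 gives Wednesday.

Wednesday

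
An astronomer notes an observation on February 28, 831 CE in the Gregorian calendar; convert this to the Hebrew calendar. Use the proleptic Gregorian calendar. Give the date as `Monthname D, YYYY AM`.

Julian Day Number of the source date = 2024635.
Converting JDN 2024635 to the Hebrew calendar gives 8 Adar 4591 AM.

Adar 8, 4591 AM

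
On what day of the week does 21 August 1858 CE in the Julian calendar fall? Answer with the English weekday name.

Equivalently 2 September 1858 Gregorian, JDN 2399925.
Since JDN mod 7 = 3 (0 = Monday), the day is Thursday.

Thursday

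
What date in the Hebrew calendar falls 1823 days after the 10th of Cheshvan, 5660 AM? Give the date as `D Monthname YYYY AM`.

The starting date is JDN 2414942; 2414942 + 1823 = 2416765.
JDN 2416765 corresponds to 2 Cheshvan 5665 AM.

2 Cheshvan 5665 AM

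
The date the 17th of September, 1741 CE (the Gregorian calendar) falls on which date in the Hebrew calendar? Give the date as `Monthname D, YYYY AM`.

Tishrei 7, 5502 AM

Both dates share Julian Day Number 2357207; in the Hebrew calendar that is 7 Tishrei 5502 AM.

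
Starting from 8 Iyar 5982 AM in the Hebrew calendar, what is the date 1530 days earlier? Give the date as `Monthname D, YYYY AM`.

JDN of 8 Iyar 5982 AM = 2532738.
2532738 − 1530 = 2531208.
JDN 2531208 in the Hebrew calendar is Shevat 14, 5978 AM.

Shevat 14, 5978 AM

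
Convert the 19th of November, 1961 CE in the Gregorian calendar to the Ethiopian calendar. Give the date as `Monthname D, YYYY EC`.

Hidar 10, 1954 EC

Julian Day Number of the source date = 2437623.
Converting JDN 2437623 to the Ethiopian calendar gives 10 Hidar 1954 EC.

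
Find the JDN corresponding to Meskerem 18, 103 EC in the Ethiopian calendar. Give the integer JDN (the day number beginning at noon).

1761493

Equivalently 14 September 110 (proleptic Gregorian).
JDN 2400001 is 17 November 1858 CE (Gregorian), MJD 0; the target day is −638508 days from there, so JDN = 1761493.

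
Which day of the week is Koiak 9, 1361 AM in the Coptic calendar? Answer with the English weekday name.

This is JDN 2321868 (15 December 1644 Gregorian).
JDN 2321868 mod 7 = 3, and JDN 0 was a Monday, so this is a Thursday.

Thursday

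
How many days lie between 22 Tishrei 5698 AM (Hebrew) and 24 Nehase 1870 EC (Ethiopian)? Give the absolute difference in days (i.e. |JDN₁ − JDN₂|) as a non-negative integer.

21578

JDN of the first date = 2428804.
JDN of the second date = 2407226.
|2407226 − 2428804| = 21578.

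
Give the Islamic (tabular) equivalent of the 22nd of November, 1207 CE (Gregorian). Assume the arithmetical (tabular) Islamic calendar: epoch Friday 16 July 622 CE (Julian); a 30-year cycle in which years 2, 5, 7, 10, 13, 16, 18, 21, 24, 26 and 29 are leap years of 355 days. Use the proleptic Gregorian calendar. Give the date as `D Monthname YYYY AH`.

Both dates share Julian Day Number 2162233; in the tabular Islamic calendar that is 22 Rabi' al-Thani 604 AH.

22 Rabi' al-Thani 604 AH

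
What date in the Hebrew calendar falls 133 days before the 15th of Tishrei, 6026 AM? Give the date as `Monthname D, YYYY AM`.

The starting date is JDN 2548602; 2548602 − 133 = 2548469.
JDN 2548469 corresponds to Iyar 29, 6025 AM.

Iyar 29, 6025 AM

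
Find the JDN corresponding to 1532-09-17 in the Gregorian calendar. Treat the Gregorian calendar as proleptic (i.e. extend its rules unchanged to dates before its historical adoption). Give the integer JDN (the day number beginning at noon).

JDN 2299161 is 15 October 1582 CE (Gregorian); the target day is −18290 days from there, so JDN = 2280871.

2280871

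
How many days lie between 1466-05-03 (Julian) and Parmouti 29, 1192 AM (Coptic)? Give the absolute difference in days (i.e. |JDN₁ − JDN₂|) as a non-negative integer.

JDN of the first date = 2256637.
JDN of the second date = 2260281.
|2260281 − 2256637| = 3644.

3644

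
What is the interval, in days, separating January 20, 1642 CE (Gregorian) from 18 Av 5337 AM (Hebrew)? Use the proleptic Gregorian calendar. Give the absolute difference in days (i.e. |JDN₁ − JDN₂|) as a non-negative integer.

23538

First date → JDN 2320808; second date → JDN 2297270.
The interval is |2320808 − 2297270| = 23538 days.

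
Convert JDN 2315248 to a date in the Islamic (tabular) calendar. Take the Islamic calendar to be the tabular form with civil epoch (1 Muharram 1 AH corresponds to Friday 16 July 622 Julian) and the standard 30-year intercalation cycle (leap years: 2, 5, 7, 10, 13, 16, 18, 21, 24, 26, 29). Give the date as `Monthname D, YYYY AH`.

Safar 10, 1036 AH

The Gregorian equivalent of JDN 2315248 is 31 October 1626.
In the tabular Islamic calendar that day is Safar 10, 1036 AH.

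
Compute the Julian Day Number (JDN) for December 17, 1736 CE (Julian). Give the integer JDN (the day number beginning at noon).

2355483

In the Gregorian calendar the same day is 28 December 1736.
JDN 2400001 is 17 November 1858 CE (Gregorian), MJD 0; the target day is −44518 days from there, so JDN = 2355483.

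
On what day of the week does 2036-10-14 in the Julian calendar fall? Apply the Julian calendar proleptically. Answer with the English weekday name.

Equivalently 27 October 2036 Gregorian, JDN 2464994.
Since JDN mod 7 = 0 (0 = Monday), the day is Monday.

Monday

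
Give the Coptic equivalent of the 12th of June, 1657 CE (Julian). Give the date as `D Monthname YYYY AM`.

18 Paoni 1373 AM

The source date corresponds to 22 June 1657 in the Gregorian calendar (JDN 2326440).
That day falls on 18 Paoni 1373 AM in the Coptic calendar.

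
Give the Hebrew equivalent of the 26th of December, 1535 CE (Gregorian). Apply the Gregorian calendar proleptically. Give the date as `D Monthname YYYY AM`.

Julian Day Number of the source date = 2282066.
Converting JDN 2282066 to the Hebrew calendar gives 21 Tevet 5296 AM.

21 Tevet 5296 AM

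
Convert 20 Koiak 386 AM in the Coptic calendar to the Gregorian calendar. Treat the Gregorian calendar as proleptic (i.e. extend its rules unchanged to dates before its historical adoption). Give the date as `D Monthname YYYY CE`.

Julian Day Number of the source date = 1965760.
Converting JDN 1965760 to the Gregorian calendar gives 19 December 669 CE.

19 December 669 CE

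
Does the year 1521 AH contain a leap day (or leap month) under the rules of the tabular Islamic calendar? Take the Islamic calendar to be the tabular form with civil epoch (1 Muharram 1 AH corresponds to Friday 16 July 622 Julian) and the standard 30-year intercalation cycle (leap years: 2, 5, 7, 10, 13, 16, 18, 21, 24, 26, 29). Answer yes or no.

Year 1521 AH is year 21 of its 30-year cycle; leap positions are 2, 5, 7, 10, 13, 16, 18, 21, 24, 26, 29, so it is a leap year (355 days).

yes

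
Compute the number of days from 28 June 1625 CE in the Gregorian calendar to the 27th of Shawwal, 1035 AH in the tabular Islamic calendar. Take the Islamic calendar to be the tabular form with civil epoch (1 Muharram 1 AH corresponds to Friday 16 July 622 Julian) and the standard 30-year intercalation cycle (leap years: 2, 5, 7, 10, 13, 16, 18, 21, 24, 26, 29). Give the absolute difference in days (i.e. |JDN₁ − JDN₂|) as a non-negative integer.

389

JDN of the first date = 2314758.
JDN of the second date = 2315147.
|2315147 − 2314758| = 389.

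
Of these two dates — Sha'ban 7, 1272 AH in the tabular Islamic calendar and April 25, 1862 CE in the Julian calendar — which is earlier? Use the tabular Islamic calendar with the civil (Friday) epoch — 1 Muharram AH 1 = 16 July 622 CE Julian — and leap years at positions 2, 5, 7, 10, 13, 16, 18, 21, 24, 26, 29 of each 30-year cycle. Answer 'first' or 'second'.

first

The two dates have Julian Day Numbers 2399053 and 2401268 respectively.
Since 2399053 < 2401268, the first date comes first.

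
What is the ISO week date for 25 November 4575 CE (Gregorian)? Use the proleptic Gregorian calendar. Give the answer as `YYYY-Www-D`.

The weekday is Saturday (ISO weekday 6).
That Saturday belongs to ISO week 47 of ISO year 4575.

4575-W47-6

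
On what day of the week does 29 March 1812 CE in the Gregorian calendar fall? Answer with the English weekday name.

Sunday

Since JDN mod 7 = 6 (0 = Monday), the day is Sunday.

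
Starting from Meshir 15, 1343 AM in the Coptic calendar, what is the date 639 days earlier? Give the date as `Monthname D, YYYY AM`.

Counting 639 days back from JDN 2315359 reaches JDN 2314720, which is Pashons 16, 1341 AM.

Pashons 16, 1341 AM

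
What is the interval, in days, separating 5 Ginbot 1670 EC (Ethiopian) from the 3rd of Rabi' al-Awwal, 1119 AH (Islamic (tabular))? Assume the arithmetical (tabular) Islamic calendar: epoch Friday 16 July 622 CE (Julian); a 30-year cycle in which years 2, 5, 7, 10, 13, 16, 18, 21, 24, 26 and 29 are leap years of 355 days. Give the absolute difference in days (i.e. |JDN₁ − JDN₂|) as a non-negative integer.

JDN of the first date = 2334067.
JDN of the second date = 2344683.
|2344683 − 2334067| = 10616.

10616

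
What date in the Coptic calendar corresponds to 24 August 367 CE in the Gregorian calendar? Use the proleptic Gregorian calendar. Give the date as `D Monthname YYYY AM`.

30 Mesori 83 AM

Both dates share Julian Day Number 1855339; in the Coptic calendar that is 30 Mesori 83 AM.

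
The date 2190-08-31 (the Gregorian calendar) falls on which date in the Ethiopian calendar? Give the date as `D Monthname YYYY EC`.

24 Nehase 2182 EC

Both dates share Julian Day Number 2521184; in the Ethiopian calendar that is 24 Nehase 2182 EC.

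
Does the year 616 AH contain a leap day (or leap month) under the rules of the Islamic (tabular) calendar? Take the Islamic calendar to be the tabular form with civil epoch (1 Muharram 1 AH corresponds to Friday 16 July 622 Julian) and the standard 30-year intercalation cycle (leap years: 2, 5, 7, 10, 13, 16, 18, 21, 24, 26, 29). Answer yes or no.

yes

Year 616 AH is year 16 of its 30-year cycle; leap positions are 2, 5, 7, 10, 13, 16, 18, 21, 24, 26, 29, so it is a leap year (355 days).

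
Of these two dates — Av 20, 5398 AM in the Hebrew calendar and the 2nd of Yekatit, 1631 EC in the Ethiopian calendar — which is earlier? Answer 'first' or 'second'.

first

The two dates have Julian Day Numbers 2319539 and 2319729 respectively.
Since 2319539 < 2319729, the first date comes first.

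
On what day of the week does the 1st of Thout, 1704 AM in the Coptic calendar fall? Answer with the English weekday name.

Saturday

In the Gregorian calendar this is 12 September 1987 (JDN 2447051).
2447051 ≡ 5 (mod 7); counting from Monday = 0 gives Saturday.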